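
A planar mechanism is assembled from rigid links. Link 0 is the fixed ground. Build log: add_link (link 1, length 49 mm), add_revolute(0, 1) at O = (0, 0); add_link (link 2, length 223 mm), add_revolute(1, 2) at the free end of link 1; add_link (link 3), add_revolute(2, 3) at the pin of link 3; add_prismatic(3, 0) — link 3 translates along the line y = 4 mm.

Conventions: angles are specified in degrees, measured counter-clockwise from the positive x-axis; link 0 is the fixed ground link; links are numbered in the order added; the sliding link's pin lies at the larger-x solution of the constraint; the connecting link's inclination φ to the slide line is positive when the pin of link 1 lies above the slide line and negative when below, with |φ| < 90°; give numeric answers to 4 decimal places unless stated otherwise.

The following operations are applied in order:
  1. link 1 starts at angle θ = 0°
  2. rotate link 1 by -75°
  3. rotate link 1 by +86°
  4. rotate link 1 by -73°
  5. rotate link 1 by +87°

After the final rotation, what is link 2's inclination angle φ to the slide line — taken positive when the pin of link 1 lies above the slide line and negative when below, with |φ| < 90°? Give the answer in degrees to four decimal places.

geometry: r = 49 mm, L = 223 mm, e = 4 mm; θ starts at 0°
rotate link 1 by -75°: θ ← 0° -75° = -75°
rotate link 1 by +86°: θ ← -75° +86° = 11°
rotate link 1 by -73°: θ ← 11° -73° = -62°
rotate link 1 by +87°: θ ← -62° +87° = 25°
h = r sin θ − e = 20.708295 − 4 = 16.708295
sin φ = h / L = 16.708295 / 223 = 0.07492509
φ = arcsin(0.07492509) = 4.296918°

4.2969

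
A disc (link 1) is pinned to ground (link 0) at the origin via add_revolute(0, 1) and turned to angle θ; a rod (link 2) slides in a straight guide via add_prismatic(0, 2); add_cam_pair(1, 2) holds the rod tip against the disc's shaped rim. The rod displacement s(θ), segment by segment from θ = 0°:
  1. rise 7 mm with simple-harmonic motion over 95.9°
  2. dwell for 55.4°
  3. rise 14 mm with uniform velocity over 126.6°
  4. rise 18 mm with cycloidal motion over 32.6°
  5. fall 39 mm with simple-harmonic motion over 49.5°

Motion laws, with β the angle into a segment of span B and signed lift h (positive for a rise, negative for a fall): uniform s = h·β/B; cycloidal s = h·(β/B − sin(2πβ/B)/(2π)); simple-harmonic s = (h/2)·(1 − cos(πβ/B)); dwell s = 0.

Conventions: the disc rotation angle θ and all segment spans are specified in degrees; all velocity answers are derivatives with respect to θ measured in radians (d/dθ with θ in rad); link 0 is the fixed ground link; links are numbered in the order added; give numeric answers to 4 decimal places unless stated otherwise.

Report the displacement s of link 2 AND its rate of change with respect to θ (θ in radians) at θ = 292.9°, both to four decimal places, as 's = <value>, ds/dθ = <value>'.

segment 1 (0° to 95.9°, simple-harmonic, h = 7) is passed completely: s = 0.0000 + (7) = 7.0000
segment 2 (95.9° to 151.3°, dwell): s unchanged at 7.0000
segment 3 (151.3° to 277.9°, uniform, h = 14) is passed completely: s = 7.0000 + (14) = 21.0000
θ = 292.9° falls in segment 4 (277.9° to 310.5°, cycloidal, h = 18): β = 292.9 − 277.9 = 15°, B = 32.6°; Δs = 18·(0.4601 − sin(2π·0.4601)/(2π)) = 7.5719; s = 21.0000 + 7.5719 = 28.5719
velocity in seg [277.9°–310.5°] (cycloidal), θ in radians: β = 15° = 0.2618 rad, B = 32.6° = 0.5690 rad; ds/dθ = (h/B)(1 − cos(2πβ/B)) = (18/0.5690)(1 − cos(2π·0.4601)) = 62.283575 mm/rad

s = 28.5719, ds/dθ = 62.2836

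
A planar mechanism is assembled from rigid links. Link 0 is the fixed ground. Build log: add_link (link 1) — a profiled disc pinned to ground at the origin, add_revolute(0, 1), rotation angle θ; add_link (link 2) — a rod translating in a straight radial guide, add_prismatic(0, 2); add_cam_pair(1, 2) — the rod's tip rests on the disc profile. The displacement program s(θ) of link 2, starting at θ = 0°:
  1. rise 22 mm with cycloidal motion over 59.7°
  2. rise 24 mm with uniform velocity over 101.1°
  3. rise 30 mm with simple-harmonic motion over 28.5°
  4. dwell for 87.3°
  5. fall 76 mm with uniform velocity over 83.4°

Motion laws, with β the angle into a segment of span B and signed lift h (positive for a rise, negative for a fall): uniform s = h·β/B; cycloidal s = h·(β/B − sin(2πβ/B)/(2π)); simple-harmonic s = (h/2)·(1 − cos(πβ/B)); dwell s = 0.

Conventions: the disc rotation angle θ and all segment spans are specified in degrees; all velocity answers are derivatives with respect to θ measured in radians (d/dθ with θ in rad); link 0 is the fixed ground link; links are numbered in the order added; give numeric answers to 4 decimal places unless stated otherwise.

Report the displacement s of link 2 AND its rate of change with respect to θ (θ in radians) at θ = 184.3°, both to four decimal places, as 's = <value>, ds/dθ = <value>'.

seg 1 [0°–59.7°] cycloidal, h=22: full span → s += 22 → s = 22.0000
seg 2 [59.7°–160.8°] uniform, h=24: full span → s += 24 → s = 46.0000
seg 3 [160.8°–189.3°] simple-harmonic, h=30: θ=184.3° here. β=23.5, B=28.5. 30/2·(1 − cos(π·0.8246)) = 27.7788 → s = 73.7788
velocity in seg [160.8°–189.3°] (simple-harmonic), θ in radians: β = 23.5° = 0.4102 rad, B = 28.5° = 0.4974 rad; ds/dθ = (πh/(2B)) sin(πβ/B) = (π·30/(2·0.4974)) sin(π·0.8246) = 49.611118 mm/rad

s = 73.7788, ds/dθ = 49.6111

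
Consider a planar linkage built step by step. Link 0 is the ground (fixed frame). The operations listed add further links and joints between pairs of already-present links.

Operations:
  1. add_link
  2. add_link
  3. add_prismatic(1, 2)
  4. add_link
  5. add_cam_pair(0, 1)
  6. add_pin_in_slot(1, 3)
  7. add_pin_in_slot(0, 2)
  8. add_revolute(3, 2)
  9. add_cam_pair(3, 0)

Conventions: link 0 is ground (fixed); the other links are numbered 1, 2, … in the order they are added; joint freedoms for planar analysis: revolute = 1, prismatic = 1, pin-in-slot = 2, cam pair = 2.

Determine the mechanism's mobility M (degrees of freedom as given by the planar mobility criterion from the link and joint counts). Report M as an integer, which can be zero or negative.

ground; <1,0,0>
#1 <2,0,0>
#2 <3,0,0>
P:1↔2 J1 <3,1,0>
#3 <4,1,0>
C:0↔1 J2 <4,1,1>
PS:1↔3 J2 <4,1,2>
PS:0↔2 J2 <4,1,3>
R:3↔2 J1 <4,2,3>
C:3↔0 J2 <4,2,4>
3×3 − 2×2 − 1×4 = 1

M = 1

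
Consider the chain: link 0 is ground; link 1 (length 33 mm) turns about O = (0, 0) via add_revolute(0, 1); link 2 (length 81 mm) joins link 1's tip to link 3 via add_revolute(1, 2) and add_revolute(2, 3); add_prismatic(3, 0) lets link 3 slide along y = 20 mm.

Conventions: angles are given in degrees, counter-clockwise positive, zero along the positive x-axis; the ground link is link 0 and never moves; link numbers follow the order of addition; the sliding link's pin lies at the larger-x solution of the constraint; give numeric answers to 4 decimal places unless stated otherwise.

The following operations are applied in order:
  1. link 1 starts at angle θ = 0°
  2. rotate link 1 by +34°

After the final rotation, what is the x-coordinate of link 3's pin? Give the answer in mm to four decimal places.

geometry: r = 33 mm, L = 81 mm, e = 20 mm; θ starts at 0°
rotate link 1 by +34°: θ ← 0° +34° = 34°
crank pin P = (r cos θ, r sin θ) = (27.358240, 18.453366)
h = r sin θ − e = 18.453366 − 20 = -1.546634
x = r cos θ + √(L² − h²) = 27.358240 + 80.985233 = 108.343473

108.3435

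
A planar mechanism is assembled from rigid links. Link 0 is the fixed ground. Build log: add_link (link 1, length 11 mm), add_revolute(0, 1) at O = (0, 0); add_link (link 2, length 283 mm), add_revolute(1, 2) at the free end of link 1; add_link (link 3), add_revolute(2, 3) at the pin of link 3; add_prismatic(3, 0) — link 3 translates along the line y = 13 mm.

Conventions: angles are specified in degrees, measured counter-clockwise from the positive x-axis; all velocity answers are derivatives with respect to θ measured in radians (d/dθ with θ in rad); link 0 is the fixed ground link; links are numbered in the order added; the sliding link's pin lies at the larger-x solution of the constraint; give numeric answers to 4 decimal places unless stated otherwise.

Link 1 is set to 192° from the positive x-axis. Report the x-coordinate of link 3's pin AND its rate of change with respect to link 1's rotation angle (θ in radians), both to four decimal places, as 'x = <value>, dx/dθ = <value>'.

geometry: r = 11 mm, L = 283 mm, e = 13 mm
crank pin P = (r cos θ, r sin θ) = (-10.759624, -2.287029)
h = r sin θ − e = -2.287029 − 13 = -15.287029
x = r cos θ + √(L² − h²) = -10.759624 + 282.586813 = 271.827189
dx/dθ = −r sin θ − h·r cos θ/√(L² − h²) (θ in radians; h = -15.287029) = 1.704968

x = 271.8272, dx/dθ = 1.7050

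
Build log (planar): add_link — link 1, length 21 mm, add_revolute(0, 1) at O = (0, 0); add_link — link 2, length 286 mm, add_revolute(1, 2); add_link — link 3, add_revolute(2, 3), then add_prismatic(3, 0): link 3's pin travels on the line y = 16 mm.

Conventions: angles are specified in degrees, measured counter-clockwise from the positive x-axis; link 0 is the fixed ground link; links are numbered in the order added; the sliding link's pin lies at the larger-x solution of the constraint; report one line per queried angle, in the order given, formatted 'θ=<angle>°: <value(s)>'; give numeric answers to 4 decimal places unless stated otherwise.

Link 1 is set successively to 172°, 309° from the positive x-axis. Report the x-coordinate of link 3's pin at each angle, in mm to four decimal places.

geometry: r = 21 mm, L = 286 mm, e = 16 mm
θ=172°: crank pin P = (r cos θ, r sin θ) = (-20.795629, 2.922635)
θ=172°: h = r sin θ − e = 2.922635 − 16 = -13.077365
θ=172°: x = r cos θ + √(L² − h²) = -20.795629 + 285.700862 = 264.905233
θ=309°: crank pin P = (r cos θ, r sin θ) = (13.215728, -16.320065)
θ=309°: h = r sin θ − e = -16.320065 − 16 = -32.320065
θ=309°: x = r cos θ + √(L² − h²) = 13.215728 + 284.167932 = 297.383660

θ=172°: 264.9052
θ=309°: 297.3837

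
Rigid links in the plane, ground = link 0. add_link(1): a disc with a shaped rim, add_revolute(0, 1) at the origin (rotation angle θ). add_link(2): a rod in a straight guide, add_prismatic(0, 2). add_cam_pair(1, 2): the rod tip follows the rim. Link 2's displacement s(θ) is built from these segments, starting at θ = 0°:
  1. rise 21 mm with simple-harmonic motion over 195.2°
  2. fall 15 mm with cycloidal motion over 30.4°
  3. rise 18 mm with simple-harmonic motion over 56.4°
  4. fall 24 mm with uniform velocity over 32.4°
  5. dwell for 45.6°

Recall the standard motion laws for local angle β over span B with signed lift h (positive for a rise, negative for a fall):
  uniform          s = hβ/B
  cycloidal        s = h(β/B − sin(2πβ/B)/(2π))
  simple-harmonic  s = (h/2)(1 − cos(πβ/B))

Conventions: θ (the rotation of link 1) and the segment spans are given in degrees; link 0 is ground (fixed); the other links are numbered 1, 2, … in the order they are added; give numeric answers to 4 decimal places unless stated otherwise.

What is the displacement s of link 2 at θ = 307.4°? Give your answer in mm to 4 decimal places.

segment 1 (0° to 195.2°, simple-harmonic, h = 21) is passed completely: s = 0.0000 + (21) = 21.0000
segment 2 (195.2° to 225.6°, cycloidal, h = -15) is passed completely: s = 21.0000 + (-15) = 6.0000
segment 3 (225.6° to 282°, simple-harmonic, h = 18) is passed completely: s = 6.0000 + (18) = 24.0000
θ = 307.4° falls in segment 4 (282° to 314.4°, uniform, h = -24): β = 307.4 − 282 = 25.4°, B = 32.4°; Δs = -24·25.4/32.4 = -18.8148; s = 24.0000 − 18.8148 = 5.1852

5.1852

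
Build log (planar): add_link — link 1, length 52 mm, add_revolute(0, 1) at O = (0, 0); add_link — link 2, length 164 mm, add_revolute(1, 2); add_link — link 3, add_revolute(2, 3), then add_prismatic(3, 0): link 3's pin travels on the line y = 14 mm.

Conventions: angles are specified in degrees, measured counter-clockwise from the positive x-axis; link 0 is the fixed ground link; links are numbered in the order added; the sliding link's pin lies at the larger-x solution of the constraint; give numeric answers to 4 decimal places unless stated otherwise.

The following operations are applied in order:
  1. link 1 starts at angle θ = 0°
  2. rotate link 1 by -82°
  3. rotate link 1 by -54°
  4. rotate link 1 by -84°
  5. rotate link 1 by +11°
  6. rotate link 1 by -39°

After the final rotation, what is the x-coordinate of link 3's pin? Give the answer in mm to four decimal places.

geometry: r = 52 mm, L = 164 mm, e = 14 mm; θ starts at 0°
rotate link 1 by -82°: θ ← 0° -82° = -82°
rotate link 1 by -54°: θ ← -82° -54° = -136°
rotate link 1 by -84°: θ ← -136° -84° = -220°
rotate link 1 by +11°: θ ← -220° +11° = -209°
rotate link 1 by -39°: θ ← -209° -39° = -248°
crank pin P = (r cos θ, r sin θ) = (-19.479543, 48.213560)
h = r sin θ − e = 48.213560 − 14 = 34.213560
x = r cos θ + √(L² − h²) = -19.479543 + 160.391497 = 140.911954

140.9120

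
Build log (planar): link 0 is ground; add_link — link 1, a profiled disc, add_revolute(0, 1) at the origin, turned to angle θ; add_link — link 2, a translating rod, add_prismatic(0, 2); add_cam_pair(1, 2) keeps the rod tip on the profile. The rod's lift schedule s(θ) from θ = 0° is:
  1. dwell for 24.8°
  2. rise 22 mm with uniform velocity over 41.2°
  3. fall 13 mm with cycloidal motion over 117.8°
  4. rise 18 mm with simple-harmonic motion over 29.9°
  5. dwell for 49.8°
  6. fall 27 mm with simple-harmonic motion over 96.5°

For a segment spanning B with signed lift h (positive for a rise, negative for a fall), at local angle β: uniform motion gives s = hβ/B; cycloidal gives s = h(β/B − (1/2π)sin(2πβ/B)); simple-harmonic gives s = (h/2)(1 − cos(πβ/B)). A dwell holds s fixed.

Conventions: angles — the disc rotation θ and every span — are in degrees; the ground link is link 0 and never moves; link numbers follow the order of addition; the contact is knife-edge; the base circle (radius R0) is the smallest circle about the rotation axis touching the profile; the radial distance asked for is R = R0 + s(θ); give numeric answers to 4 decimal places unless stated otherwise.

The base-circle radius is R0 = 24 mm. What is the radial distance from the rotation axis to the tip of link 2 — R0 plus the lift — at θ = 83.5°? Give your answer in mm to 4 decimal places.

seg 1 [0°–24.8°] dwell: s stays 0.0000
seg 2 [24.8°–66°] uniform, h=22: full span → s += 22 → s = 22.0000
seg 3 [66°–183.8°] cycloidal, h=-13: θ=83.5° here. β=17.5, B=117.8. -13·(0.1486 − sin(2π·0.1486)/(2π)) = -0.2685 → s = 21.7315
R = R0 + s = 24 + 21.7315 = 45.7315

45.7315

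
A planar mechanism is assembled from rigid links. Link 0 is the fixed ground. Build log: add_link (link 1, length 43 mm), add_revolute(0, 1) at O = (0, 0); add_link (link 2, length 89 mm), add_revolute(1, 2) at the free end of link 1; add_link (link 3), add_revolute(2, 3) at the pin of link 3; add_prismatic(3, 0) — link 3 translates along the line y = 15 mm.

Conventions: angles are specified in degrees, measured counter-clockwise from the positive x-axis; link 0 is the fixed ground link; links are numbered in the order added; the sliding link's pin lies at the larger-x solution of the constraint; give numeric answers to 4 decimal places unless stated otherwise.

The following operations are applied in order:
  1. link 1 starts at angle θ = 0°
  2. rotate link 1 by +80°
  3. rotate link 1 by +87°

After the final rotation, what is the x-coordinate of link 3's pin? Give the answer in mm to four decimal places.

geometry: r = 43 mm, L = 89 mm, e = 15 mm; θ starts at 0°
rotate link 1 by +80°: θ ← 0° +80° = 80°
rotate link 1 by +87°: θ ← 80° +87° = 167°
crank pin P = (r cos θ, r sin θ) = (-41.897913, 9.672895)
h = r sin θ − e = 9.672895 − 15 = -5.327105
x = r cos θ + √(L² − h²) = -41.897913 + 88.840430 = 46.942517

46.9425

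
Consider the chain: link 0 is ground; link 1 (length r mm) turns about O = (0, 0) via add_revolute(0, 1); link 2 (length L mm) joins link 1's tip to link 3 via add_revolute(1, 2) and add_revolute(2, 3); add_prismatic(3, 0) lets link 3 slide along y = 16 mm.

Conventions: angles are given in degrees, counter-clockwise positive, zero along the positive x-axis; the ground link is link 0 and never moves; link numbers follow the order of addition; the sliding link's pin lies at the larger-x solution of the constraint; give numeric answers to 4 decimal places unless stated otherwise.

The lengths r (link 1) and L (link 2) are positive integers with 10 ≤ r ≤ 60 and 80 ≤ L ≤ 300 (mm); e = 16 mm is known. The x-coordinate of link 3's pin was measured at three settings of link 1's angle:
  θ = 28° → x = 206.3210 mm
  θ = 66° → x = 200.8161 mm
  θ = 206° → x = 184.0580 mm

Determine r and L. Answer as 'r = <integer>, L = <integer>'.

constraint per measurement: (x − r cos θ)² + (r sin θ − e)² = L²
subtracting the θ₁ and θ₂ equations cancels the r² and L² terms:
r = (x₁² − x₂²) / (2[(x₁cos θ₁ + e sin θ₁) − (x₂cos θ₂ + e sin θ₂)]) = 11.9999 → r = 12
L² = (x₁ − r cos θ₁)² + (r sin θ₁ − e)² = 38415.9828 → L = 196.0000 → L = 196
check at θ₃=206°: x = 184.0580 (printed 184.0580) ✓

r = 12, L = 196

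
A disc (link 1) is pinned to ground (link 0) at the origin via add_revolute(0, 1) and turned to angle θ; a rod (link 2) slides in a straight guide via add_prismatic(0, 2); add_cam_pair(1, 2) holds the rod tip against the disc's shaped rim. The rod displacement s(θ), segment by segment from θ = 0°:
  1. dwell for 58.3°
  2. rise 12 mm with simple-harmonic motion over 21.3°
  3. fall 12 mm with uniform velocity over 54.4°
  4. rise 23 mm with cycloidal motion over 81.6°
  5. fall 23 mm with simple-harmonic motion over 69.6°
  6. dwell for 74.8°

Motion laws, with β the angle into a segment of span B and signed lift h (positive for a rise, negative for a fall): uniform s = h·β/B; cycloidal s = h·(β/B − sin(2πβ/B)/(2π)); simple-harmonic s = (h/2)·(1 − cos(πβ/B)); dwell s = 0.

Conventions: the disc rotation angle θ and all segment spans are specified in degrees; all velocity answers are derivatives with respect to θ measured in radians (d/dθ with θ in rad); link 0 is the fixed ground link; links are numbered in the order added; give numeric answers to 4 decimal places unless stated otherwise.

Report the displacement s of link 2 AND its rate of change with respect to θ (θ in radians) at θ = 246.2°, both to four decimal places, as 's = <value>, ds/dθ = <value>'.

segment 1 (0° to 58.3°, dwell): s unchanged at 0.0000
segment 2 (58.3° to 79.6°, simple-harmonic, h = 12) is passed completely: s = 0.0000 + (12) = 12.0000
segment 3 (79.6° to 134°, uniform, h = -12) is passed completely: s = 12.0000 + (-12) = 0.0000
segment 4 (134° to 215.6°, cycloidal, h = 23) is passed completely: s = 0.0000 + (23) = 23.0000
θ = 246.2° falls in segment 5 (215.6° to 285.2°, simple-harmonic, h = -23): β = 246.2 − 215.6 = 30.6°, B = 69.6°; Δs = -23/2·(1 − cos(π·0.4397)) = -9.3329; s = 23.0000 − 9.3329 = 13.6671
velocity in seg [215.6°–285.2°] (simple-harmonic), θ in radians: β = 30.6° = 0.5341 rad, B = 69.6° = 1.2147 rad; ds/dθ = (πh/(2B)) sin(πβ/B) = (π·(-23)/(2·1.2147)) sin(π·0.4397) = -29.208523 mm/rad

s = 13.6671, ds/dθ = -29.2085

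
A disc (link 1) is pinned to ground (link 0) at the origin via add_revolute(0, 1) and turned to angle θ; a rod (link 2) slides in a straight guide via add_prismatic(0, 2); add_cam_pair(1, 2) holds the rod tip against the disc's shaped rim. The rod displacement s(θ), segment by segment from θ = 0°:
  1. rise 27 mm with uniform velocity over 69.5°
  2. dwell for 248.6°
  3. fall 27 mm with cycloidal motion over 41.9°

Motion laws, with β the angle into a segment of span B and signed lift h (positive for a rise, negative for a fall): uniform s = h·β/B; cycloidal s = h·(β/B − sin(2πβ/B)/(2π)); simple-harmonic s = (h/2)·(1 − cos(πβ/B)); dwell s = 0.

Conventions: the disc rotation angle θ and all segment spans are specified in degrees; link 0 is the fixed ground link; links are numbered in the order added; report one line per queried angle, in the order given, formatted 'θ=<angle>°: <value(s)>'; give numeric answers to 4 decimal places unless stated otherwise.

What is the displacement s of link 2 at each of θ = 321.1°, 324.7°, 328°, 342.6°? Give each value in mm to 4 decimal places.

segment 1 (0° to 69.5°, uniform, h = 27) is passed completely: s = 0.0000 + (27) = 27.0000
segment 2 (69.5° to 318.1°, dwell): s unchanged at 27.0000
θ = 321.1° falls in segment 3 (318.1° to 360°, cycloidal, h = -27): β = 321.1 − 318.1 = 3°, B = 41.9°; Δs = -27·(0.0716 − sin(2π·0.0716)/(2π)) = -0.0646; s = 27.0000 − 0.0646 = 26.9354
θ = 324.7° falls in segment 3 (318.1° to 360°, cycloidal, h = -27): β = 324.7 − 318.1 = 6.6°, B = 41.9°; Δs = -27·(0.1575 − sin(2π·0.1575)/(2π)) = -0.6611; s = 27.0000 − 0.6611 = 26.3389
θ = 328° falls in segment 3 (318.1° to 360°, cycloidal, h = -27): β = 328 − 318.1 = 9.9°, B = 41.9°; Δs = -27·(0.2363 − sin(2π·0.2363)/(2π)) = -2.0983; s = 27.0000 − 2.0983 = 24.9017
θ = 342.6° falls in segment 3 (318.1° to 360°, cycloidal, h = -27): β = 342.6 − 318.1 = 24.5°, B = 41.9°; Δs = -27·(0.5847 − sin(2π·0.5847)/(2π)) = -17.9687; s = 27.0000 − 17.9687 = 9.0313

θ=321.1°: 26.9354
θ=324.7°: 26.3389
θ=328°: 24.9017
θ=342.6°: 9.0313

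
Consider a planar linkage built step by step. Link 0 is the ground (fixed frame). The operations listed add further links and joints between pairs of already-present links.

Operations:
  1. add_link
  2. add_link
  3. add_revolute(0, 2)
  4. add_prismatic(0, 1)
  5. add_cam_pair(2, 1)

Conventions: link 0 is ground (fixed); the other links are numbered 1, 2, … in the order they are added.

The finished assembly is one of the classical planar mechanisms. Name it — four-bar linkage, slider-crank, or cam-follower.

links: 3 (incl. ground); joints: 1 revolute, 1 prismatic, 1 higher (cam) pair, forming one closed loop
3 links, revolute + prismatic + higher pair in one loop → cam-follower

cam-follower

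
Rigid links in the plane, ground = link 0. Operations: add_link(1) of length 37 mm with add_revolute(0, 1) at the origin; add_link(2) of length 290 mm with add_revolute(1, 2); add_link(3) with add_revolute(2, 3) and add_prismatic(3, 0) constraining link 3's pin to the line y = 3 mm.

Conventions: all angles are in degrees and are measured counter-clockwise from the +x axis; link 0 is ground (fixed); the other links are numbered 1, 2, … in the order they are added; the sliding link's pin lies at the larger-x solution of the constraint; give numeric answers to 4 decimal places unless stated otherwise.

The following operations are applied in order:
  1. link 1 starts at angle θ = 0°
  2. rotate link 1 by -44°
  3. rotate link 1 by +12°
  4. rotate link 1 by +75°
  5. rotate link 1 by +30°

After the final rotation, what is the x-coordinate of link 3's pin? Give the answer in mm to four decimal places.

geometry: r = 37 mm, L = 290 mm, e = 3 mm; θ starts at 0°
rotate link 1 by -44°: θ ← 0° -44° = -44°
rotate link 1 by +12°: θ ← -44° +12° = -32°
rotate link 1 by +75°: θ ← -32° +75° = 43°
rotate link 1 by +30°: θ ← 43° +30° = 73°
crank pin P = (r cos θ, r sin θ) = (10.817753, 35.383276)
h = r sin θ − e = 35.383276 − 3 = 32.383276
x = r cos θ + √(L² − h²) = 10.817753 + 288.186265 = 299.004018

299.0040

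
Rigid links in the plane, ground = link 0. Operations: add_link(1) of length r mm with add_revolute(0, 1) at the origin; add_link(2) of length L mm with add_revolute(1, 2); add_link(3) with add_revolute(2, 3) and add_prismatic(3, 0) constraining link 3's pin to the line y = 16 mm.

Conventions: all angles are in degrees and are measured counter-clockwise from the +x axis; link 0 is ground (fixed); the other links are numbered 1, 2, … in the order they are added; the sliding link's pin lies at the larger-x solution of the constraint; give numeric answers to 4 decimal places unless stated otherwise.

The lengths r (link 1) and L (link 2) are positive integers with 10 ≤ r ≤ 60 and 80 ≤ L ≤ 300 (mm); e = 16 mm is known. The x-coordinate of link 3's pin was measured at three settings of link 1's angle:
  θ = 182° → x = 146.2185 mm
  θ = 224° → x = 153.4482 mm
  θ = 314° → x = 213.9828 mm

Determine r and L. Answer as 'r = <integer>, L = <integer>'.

constraint per measurement: (x − r cos θ)² + (r sin θ − e)² = L²
subtracting the θ₁ and θ₂ equations cancels the r² and L² terms:
r = (x₁² − x₂²) / (2[(x₁cos θ₁ + e sin θ₁) − (x₂cos θ₂ + e sin θ₂)]) = 43.0000 → r = 43
L² = (x₁ − r cos θ₁)² + (r sin θ₁ − e)² = 36100.0022 → L = 190.0000 → L = 190
check at θ₃=314°: x = 213.9828 (printed 213.9828) ✓

r = 43, L = 190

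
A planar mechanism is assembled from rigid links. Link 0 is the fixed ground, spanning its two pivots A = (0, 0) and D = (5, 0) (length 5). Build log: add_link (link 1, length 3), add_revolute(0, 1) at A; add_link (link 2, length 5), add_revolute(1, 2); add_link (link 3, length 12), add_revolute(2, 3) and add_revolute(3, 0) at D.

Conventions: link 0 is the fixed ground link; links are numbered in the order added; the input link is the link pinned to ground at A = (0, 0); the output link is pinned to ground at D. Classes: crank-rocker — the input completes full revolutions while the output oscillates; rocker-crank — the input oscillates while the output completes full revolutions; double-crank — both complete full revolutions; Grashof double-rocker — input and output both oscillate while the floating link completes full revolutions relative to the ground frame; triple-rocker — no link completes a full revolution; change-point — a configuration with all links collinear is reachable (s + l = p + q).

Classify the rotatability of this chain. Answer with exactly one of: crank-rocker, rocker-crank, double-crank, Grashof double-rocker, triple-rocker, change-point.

lengths: ground=5, input=3, coupler=5, output=12
sorted: s=3 (shortest), l=12 (longest), p+q=10
s + l = 15 vs p + q = 10
s + l > p + q → non-Grashof → no link fully rotates → triple-rocker

triple-rocker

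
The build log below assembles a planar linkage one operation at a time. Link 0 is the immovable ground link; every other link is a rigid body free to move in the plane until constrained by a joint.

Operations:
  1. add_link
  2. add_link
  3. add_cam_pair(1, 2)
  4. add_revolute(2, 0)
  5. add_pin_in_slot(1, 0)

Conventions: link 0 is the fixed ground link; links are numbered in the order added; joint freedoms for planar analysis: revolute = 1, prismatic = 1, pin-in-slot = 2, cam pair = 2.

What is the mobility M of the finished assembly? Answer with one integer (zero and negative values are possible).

link 0 = ground. State L|J1|J2 = 1|0|0
+link1  2|0|0
+link2  3|0|0
C(1,2) f=2→J2  3|0|1
R(2,0) f=1→J1  3|1|1
PS(1,0) f=2→J2  3|1|2
M = 3(3−1)−2·1−2 = 6−2−2 = 2

M = 2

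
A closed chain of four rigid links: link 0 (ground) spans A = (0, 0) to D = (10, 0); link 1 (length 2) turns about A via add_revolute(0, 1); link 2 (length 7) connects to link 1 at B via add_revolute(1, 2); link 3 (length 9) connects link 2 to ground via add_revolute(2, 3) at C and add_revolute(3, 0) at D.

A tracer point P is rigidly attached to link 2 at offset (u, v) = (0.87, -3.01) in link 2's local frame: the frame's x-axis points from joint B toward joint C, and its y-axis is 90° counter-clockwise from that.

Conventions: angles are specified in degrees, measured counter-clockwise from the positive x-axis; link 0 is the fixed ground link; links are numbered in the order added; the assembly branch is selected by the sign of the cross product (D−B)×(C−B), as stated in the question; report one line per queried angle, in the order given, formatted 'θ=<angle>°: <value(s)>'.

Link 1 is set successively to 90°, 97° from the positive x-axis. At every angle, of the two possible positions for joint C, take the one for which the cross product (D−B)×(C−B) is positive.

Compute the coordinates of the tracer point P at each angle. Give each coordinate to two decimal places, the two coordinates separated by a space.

A=(0,0), D=(10.00,0)
θ=90°: B = A + 2.00·(cos90°, sin90°) = (0.0000, 2.0000)
θ=90°: |BD| = 10.1980
θ=90°: circle(B,7.00) ∩ circle(D,9.00): a=3.5301, h=6.0447
θ=90°:   candidates: C₊=(4.6470,7.2350) cross=61.644; C₋=(2.2761,-4.6196) cross=-61.644
θ=90°:   branch + wants cross > 0 → take C=(4.6470,7.2350) (cross=61.644)
θ=90°: ex = (C−B)/|BC| = (0.6639,0.7479); ey = (-0.7479,0.6639)
θ=90°: P = B + 0.87·ex + -3.01·ey = (2.8286,0.6524)
θ=97°: B = A + 2.00·(cos97°, sin97°) = (-0.2437, 1.9851)
θ=97°: |BD| = 10.4343
θ=97°: circle(B,7.00) ∩ circle(D,9.00): a=3.6838, h=5.9523
θ=97°:   candidates: C₊=(4.5051,7.1279) cross=62.108; C₋=(2.2403,-4.5593) cross=-62.108
θ=97°:   branch + wants cross > 0 → take C=(4.5051,7.1279) (cross=62.108)
θ=97°: ex = (C−B)/|BC| = (0.6784,0.7347); ey = (-0.7347,0.6784)
θ=97°: P = B + 0.87·ex + -3.01·ey = (2.5579,0.5822)

θ=90°: 2.83 0.65
θ=97°: 2.56 0.58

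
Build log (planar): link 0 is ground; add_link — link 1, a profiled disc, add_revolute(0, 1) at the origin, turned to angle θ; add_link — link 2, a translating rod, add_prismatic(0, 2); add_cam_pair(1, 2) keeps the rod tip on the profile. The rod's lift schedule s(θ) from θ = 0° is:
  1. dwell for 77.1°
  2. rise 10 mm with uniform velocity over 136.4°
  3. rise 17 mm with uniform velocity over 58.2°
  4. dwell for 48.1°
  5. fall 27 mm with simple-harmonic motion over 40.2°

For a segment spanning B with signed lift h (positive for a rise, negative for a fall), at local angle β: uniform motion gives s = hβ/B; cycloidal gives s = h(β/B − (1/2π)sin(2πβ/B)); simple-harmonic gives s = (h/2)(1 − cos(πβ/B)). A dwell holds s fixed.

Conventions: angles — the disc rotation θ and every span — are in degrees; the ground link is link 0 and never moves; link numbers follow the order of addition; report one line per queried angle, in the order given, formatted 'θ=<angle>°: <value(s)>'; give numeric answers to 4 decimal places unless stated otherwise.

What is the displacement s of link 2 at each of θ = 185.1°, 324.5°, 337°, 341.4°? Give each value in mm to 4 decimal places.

seg 1 [0°–77.1°] dwell: s stays 0.0000
seg 2 [77.1°–213.5°] uniform, h=10: θ=185.1° here. β=108, B=136.4. 10·108/136.4 = 7.9179 → s = 7.9179
seg 2 [77.1°–213.5°] uniform, h=10: full span → s += 10 → s = 10.0000
seg 3 [213.5°–271.7°] uniform, h=17: full span → s += 17 → s = 27.0000
seg 4 [271.7°–319.8°] dwell: s stays 27.0000
seg 5 [319.8°–360°] simple-harmonic, h=-27: θ=324.5° here. β=4.7, B=40.2. -27/2·(1 − cos(π·0.1169)) = -0.9004 → s = 26.0996
seg 5 [319.8°–360°] simple-harmonic, h=-27: θ=337° here. β=17.2, B=40.2. -27/2·(1 − cos(π·0.4279)) = -10.4666 → s = 16.5334
seg 5 [319.8°–360°] simple-harmonic, h=-27: θ=341.4° here. β=21.6, B=40.2. -27/2·(1 − cos(π·0.5373)) = -15.0789 → s = 11.9211

θ=185.1°: 7.9179
θ=324.5°: 26.0996
θ=337°: 16.5334
θ=341.4°: 11.9211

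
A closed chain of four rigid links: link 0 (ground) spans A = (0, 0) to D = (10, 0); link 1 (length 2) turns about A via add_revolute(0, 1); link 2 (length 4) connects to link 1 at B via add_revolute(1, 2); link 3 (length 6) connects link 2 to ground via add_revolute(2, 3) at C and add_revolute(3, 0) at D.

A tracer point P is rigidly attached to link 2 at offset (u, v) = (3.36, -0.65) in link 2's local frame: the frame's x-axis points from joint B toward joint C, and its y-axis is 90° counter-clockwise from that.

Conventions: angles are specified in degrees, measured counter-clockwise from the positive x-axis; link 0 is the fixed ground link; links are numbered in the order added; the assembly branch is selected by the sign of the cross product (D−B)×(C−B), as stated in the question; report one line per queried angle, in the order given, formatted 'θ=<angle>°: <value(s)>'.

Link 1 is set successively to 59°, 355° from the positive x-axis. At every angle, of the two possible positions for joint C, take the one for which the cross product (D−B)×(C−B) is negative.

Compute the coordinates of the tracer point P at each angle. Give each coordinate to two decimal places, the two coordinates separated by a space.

A=(0,0), D=(10.00,0)
θ=59°: B = A + 2.00·(cos59°, sin59°) = (1.0301, 1.7143)
θ=59°: |BD| = 9.1323
θ=59°: circle(B,4.00) ∩ circle(D,6.00): a=3.4711, h=1.9878
θ=59°:   candidates: C₊=(4.8126,3.0152) cross=18.153; C₋=(4.0663,-0.8897) cross=-18.153
θ=59°:   branch - wants cross < 0 → take C=(4.0663,-0.8897) (cross=-18.153)
θ=59°: ex = (C−B)/|BC| = (0.7591,-0.6510); ey = (0.6510,0.7591)
θ=59°: P = B + 3.36·ex + -0.65·ey = (3.1574,-0.9665)
θ=355°: B = A + 2.00·(cos355°, sin355°) = (1.9924, -0.1743)
θ=355°: |BD| = 8.0095
θ=355°: circle(B,4.00) ∩ circle(D,6.00): a=2.7562, h=2.8988
θ=355°:   candidates: C₊=(4.6849,2.7838) cross=23.218; C₋=(4.8111,-3.0125) cross=-23.218
θ=355°:   branch - wants cross < 0 → take C=(4.8111,-3.0125) (cross=-23.218)
θ=355°: ex = (C−B)/|BC| = (0.7047,-0.7095); ey = (0.7095,0.7047)
θ=355°: P = B + 3.36·ex + -0.65·ey = (3.8989,-3.0164)

θ=59°: 3.16 -0.97
θ=355°: 3.90 -3.02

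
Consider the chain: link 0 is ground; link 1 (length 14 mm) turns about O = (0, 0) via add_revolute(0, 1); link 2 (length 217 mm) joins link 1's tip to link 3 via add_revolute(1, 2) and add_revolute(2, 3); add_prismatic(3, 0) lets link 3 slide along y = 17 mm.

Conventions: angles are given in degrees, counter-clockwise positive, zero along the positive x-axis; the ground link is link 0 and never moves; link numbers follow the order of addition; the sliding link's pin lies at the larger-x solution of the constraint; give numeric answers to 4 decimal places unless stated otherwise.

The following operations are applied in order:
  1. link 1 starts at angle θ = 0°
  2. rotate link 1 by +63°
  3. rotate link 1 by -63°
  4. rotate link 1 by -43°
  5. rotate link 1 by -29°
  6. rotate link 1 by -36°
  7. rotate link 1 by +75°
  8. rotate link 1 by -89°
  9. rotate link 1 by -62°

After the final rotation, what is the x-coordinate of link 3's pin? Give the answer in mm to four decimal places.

geometry: r = 14 mm, L = 217 mm, e = 17 mm; θ starts at 0°
rotate link 1 by +63°: θ ← 0° +63° = 63°
rotate link 1 by -63°: θ ← 63° -63° = 0°
rotate link 1 by -43°: θ ← 0° -43° = -43°
rotate link 1 by -29°: θ ← -43° -29° = -72°
rotate link 1 by -36°: θ ← -72° -36° = -108°
rotate link 1 by +75°: θ ← -108° +75° = -33°
rotate link 1 by -89°: θ ← -33° -89° = -122°
rotate link 1 by -62°: θ ← -122° -62° = -184°
crank pin P = (r cos θ, r sin θ) = (-13.965897, 0.976591)
h = r sin θ − e = 0.976591 − 17 = -16.023409
x = r cos θ + √(L² − h²) = -13.965897 + 216.407602 = 202.441706

202.4417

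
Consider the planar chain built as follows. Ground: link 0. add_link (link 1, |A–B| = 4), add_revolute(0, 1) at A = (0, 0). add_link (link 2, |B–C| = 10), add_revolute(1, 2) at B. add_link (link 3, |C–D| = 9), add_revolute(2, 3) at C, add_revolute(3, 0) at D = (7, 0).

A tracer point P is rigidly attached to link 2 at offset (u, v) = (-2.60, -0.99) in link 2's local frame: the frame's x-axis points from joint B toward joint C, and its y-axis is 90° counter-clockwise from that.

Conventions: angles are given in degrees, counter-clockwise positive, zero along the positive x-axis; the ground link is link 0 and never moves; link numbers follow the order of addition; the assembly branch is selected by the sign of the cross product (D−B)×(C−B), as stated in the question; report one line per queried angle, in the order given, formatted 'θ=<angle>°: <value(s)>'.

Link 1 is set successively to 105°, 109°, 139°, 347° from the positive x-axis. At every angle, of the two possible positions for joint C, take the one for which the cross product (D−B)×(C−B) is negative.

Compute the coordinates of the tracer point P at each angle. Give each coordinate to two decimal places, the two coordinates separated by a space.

A=(0,0), D=(7.00,0)
θ=105°: B = A + 4.00·(cos105°, sin105°) = (-1.0353, 3.8637)
θ=105°: |BD| = 8.9159
θ=105°: circle(B,10.00) ∩ circle(D,9.00): a=5.5235, h=8.3361
θ=105°:   candidates: C₊=(7.5551,8.9829) cross=74.324; C₋=(0.3302,-6.0426) cross=-74.324
θ=105°:   branch - wants cross < 0 → take C=(0.3302,-6.0426) (cross=-74.324)
θ=105°: ex = (C−B)/|BC| = (0.1365,-0.9906); ey = (0.9906,0.1365)
θ=105°: P = B + -2.60·ex + -0.99·ey = (-2.3710,6.3042)
θ=109°: B = A + 4.00·(cos109°, sin109°) = (-1.3023, 3.7821)
θ=109°: |BD| = 9.1231
θ=109°: circle(B,10.00) ∩ circle(D,9.00): a=5.6029, h=8.2830
θ=109°:   candidates: C₊=(7.2303,8.9971) cross=75.567; C₋=(0.3627,-6.0783) cross=-75.567
θ=109°:   branch - wants cross < 0 → take C=(0.3627,-6.0783) (cross=-75.567)
θ=109°: ex = (C−B)/|BC| = (0.1665,-0.9860); ey = (0.9860,0.1665)
θ=109°: P = B + -2.60·ex + -0.99·ey = (-2.7113,6.1810)
θ=139°: B = A + 4.00·(cos139°, sin139°) = (-3.0188, 2.6242)
θ=139°: |BD| = 10.3568
θ=139°: circle(B,10.00) ∩ circle(D,9.00): a=6.0957, h=7.9273
θ=139°:   candidates: C₊=(4.8866,8.7483) cross=82.102; C₋=(0.8693,-6.5889) cross=-82.102
θ=139°:   branch - wants cross < 0 → take C=(0.8693,-6.5889) (cross=-82.102)
θ=139°: ex = (C−B)/|BC| = (0.3888,-0.9213); ey = (0.9213,0.3888)
θ=139°: P = B + -2.60·ex + -0.99·ey = (-4.9419,4.6347)
θ=347°: B = A + 4.00·(cos347°, sin347°) = (3.8975, -0.8998)
θ=347°: |BD| = 3.2304
θ=347°: circle(B,10.00) ∩ circle(D,9.00): a=4.5560, h=8.9018
θ=347°:   candidates: C₊=(5.7936,8.9188) cross=28.756; C₋=(10.7528,-8.1803) cross=-28.756
θ=347°:   branch - wants cross < 0 → take C=(10.7528,-8.1803) (cross=-28.756)
θ=347°: ex = (C−B)/|BC| = (0.6855,-0.7280); ey = (0.7280,0.6855)
θ=347°: P = B + -2.60·ex + -0.99·ey = (1.3943,0.3144)

θ=105°: -2.37 6.30
θ=109°: -2.71 6.18
θ=139°: -4.94 4.63
θ=347°: 1.39 0.31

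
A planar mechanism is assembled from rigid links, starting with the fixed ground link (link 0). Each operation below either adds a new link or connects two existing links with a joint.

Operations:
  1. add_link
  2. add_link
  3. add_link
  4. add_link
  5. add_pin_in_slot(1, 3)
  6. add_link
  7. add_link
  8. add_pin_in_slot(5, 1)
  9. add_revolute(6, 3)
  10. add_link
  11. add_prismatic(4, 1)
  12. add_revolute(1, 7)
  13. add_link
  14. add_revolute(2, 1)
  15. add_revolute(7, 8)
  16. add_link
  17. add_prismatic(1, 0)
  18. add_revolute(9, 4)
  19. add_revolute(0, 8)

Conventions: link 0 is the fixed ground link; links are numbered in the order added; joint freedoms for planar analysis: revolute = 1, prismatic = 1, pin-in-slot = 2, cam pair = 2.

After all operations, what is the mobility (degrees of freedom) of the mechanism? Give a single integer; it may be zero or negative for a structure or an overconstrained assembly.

(L,J1,J2)=(1,0,0); link0 fixed
link1: (2,0,0)
link2: (3,0,0)
link3: (4,0,0)
link4: (5,0,0)
PS 1-3 [J2]: (5,0,1)
link5: (6,0,1)
link6: (7,0,1)
PS 5-1 [J2]: (7,0,2)
R 6-3 [J1]: (7,1,2)
link7: (8,1,2)
P 4-1 [J1]: (8,2,2)
R 1-7 [J1]: (8,3,2)
link8: (9,3,2)
R 2-1 [J1]: (9,4,2)
R 7-8 [J1]: (9,5,2)
link9: (10,5,2)
P 1-0 [J1]: (10,6,2)
R 9-4 [J1]: (10,7,2)
R 0-8 [J1]: (10,8,2)
Grübler: 3·9 − 2·8 − 2 = 9

M = 9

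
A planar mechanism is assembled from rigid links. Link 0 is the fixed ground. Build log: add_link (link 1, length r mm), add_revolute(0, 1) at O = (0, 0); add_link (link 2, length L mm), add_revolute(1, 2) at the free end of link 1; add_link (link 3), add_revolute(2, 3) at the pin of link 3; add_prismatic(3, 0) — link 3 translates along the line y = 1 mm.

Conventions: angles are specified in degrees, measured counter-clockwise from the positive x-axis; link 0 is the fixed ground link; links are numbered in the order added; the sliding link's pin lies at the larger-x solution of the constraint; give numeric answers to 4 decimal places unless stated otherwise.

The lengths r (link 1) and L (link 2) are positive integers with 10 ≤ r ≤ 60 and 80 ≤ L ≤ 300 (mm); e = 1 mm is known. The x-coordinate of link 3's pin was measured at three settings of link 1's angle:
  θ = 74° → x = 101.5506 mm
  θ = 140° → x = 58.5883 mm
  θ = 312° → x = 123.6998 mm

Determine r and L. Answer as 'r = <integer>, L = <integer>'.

constraint per measurement: (x − r cos θ)² + (r sin θ − e)² = L²
subtracting the θ₁ and θ₂ equations cancels the r² and L² terms:
r = (x₁² − x₂²) / (2[(x₁cos θ₁ + e sin θ₁) − (x₂cos θ₂ + e sin θ₂)]) = 47.0000 → r = 47
L² = (x₁ − r cos θ₁)² + (r sin θ₁ − e)² = 9800.9987 → L = 99.0000 → L = 99
check at θ₃=312°: x = 123.6998 (printed 123.6998) ✓

r = 47, L = 99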